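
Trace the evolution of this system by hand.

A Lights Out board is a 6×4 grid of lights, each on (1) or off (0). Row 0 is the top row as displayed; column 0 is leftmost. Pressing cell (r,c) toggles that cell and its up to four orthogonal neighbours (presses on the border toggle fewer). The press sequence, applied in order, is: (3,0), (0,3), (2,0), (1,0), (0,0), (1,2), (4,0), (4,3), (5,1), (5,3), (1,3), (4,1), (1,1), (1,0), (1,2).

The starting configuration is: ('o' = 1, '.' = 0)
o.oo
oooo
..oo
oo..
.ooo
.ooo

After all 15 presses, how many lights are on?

t=0: o.oo
oooo
..oo
oo..
.ooo
.ooo
t=1: o.oo
oooo
o.oo
....
oooo
.ooo
t=2: o...
ooo.
o.oo
....
oooo
.ooo
t=3: o...
.oo.
.ooo
o...
oooo
.ooo
t=4: ....
o.o.
oooo
o...
oooo
.ooo
t=5: oo..
..o.
oooo
o...
oooo
.ooo
t=6: ooo.
.o.o
oo.o
o...
oooo
.ooo
t=7: ooo.
.o.o
oo.o
....
..oo
oooo
t=8: ooo.
.o.o
oo.o
...o
....
ooo.
t=9: ooo.
.o.o
oo.o
...o
.o..
....
t=10: ooo.
.o.o
oo.o
...o
.o.o
..oo
t=11: oooo
.oo.
oo..
...o
.o.o
..oo
t=12: oooo
.oo.
oo..
.o.o
o.oo
.ooo
t=13: o.oo
o...
o...
.o.o
o.oo
.ooo
t=14: ..oo
.o..
....
.o.o
o.oo
.ooo
t=15: ...o
..oo
..o.
.o.o
o.oo
.ooo

12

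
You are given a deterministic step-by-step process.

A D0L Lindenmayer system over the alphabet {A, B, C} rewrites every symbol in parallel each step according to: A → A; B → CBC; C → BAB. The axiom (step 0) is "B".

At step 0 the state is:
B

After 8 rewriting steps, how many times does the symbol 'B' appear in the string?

step 0: B
step 1: CBC
step 2: BABCBCBAB
step 3: CBCACBCBABCBCBABCBCACBC
step 4: BABCBCBABABABCBCBABCBCACBCBABCBCBABCBCACBCBABCBCBABABABCBCBAB
step 5: CBCACBCBABCBCBABCBCACBCACBCACBCBABCBCBABCBCACBCBABCBCBABAB…BABABCBCBABCBCACBCBABCBCBABCBCACBCACBCACBCBABCBCBABCBCACBC  (len 155)
step 6: BABCBCBABABABCBCBABCBCACBCBABCBCBABCBCACBCBABCBCBABABABCBC…CBCBABABABCBCBABCBCACBCBABCBCBABCBCACBCBABCBCBABABABCBCBAB  (len 401)
step 7: CBCACBCBABCBCBABCBCACBCACBCACBCBABCBCBABCBCACBCBABCBCBABAB…BABABCBCBABCBCACBCBABCBCBABCBCACBCACBCACBCBABCBCBABCBCACBC  (len 1023)
step 8: BABCBCBABABABCBCBABCBCACBCBABCBCBABCBCACBCBABCBCBABABABCBC…CBCBABABABCBCBABCBCACBCBABCBCBABCBCACBCBABCBCBABABABCBCBAB  (len 2629)

1165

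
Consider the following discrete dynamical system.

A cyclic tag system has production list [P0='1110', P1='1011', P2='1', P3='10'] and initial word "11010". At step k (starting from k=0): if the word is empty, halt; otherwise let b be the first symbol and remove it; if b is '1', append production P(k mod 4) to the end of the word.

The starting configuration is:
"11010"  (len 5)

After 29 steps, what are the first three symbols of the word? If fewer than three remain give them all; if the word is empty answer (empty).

[0] "11010"  (len 5)
[1] "10101110"  (len 8)
[2] "01011101011"  (len 11)
[3] "1011101011"  (len 10)
[4] "01110101110"  (len 11)
[5] "1110101110"  (len 10)
[6] "1101011101011"  (len 13)
[7] "1010111010111"  (len 13)
[8] "01011101011110"  (len 14)
[9] "1011101011110"  (len 13)
[10] "0111010111101011"  (len 16)
[11] "111010111101011"  (len 15)
[12] "1101011110101110"  (len 16)
[13] "1010111101011101110"  (len 19)
[14] "0101111010111011101011"  (len 22)
[15] "101111010111011101011"  (len 21)
[16] "0111101011101110101110"  (len 22)
[17] "111101011101110101110"  (len 21)
[18] "111010111011101011101011"  (len 24)
[19] "110101110111010111010111"  (len 24)
[20] "1010111011101011101011110"  (len 25)
[21] "0101110111010111010111101110"  (len 28)
[22] "101110111010111010111101110"  (len 27)
[23] "011101110101110101111011101"  (len 27)
[24] "11101110101110101111011101"  (len 26)
[25] "11011101011101011110111011110"  (len 29)
[26] "10111010111010111101110111101011"  (len 32)
[27] "01110101110101111011101111010111"  (len 32)
[28] "1110101110101111011101111010111"  (len 31)
[29] "1101011101011110111011110101111110"  (len 34)

110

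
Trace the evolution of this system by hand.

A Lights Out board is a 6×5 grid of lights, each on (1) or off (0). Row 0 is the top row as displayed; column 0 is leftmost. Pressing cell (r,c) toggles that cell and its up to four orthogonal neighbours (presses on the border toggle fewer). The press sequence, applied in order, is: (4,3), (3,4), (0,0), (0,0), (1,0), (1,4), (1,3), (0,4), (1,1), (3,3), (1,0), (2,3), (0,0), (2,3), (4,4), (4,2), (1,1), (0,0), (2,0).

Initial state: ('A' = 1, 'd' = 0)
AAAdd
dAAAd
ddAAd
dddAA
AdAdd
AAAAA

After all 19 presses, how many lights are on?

0) AAAdd
dAAAd
ddAAd
dddAA
AdAdd
AAAAA
1) AAAdd
dAAAd
ddAAd
ddddA
AddAA
AAAdA
2) AAAdd
dAAAd
ddAAA
dddAd
AddAd
AAAdA
3) ddAdd
AAAAd
ddAAA
dddAd
AddAd
AAAdA
4) AAAdd
dAAAd
ddAAA
dddAd
AddAd
AAAdA
5) dAAdd
AdAAd
AdAAA
dddAd
AddAd
AAAdA
6) dAAdA
AdAdA
AdAAd
dddAd
AddAd
AAAdA
7) dAAAA
AddAd
AdAdd
dddAd
AddAd
AAAdA
8) dAAdd
AddAA
AdAdd
dddAd
AddAd
AAAdA
9) ddAdd
dAAAA
AAAdd
dddAd
AddAd
AAAdA
10) ddAdd
dAAAA
AAAAd
ddAdA
Adddd
AAAdA
11) AdAdd
AdAAA
dAAAd
ddAdA
Adddd
AAAdA
12) AdAdd
AdAdA
dAddA
ddAAA
Adddd
AAAdA
13) dAAdd
ddAdA
dAddA
ddAAA
Adddd
AAAdA
14) dAAdd
ddAAA
dAAAd
ddAdA
Adddd
AAAdA
15) dAAdd
ddAAA
dAAAd
ddAdd
AddAA
AAAdd
16) dAAdd
ddAAA
dAAAd
ddddd
AAAdA
AAddd
17) ddAdd
AAdAA
ddAAd
ddddd
AAAdA
AAddd
18) AAAdd
dAdAA
ddAAd
ddddd
AAAdA
AAddd
19) AAAdd
AAdAA
AAAAd
Adddd
AAAdA
AAddd

18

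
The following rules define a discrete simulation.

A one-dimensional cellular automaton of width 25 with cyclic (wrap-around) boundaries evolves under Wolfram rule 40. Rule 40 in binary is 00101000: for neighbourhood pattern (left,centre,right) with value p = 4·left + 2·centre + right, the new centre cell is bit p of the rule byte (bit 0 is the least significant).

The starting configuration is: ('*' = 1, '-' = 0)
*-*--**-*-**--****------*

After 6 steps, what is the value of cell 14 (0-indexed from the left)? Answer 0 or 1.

0

step 0: *-*--**-*-**--****------*
step 1: -*---*-*-**---*---------*
step 2: *-----*-**---------------
step 3: -------**----------------
step 4: -------*-----------------
step 5: -------------------------
step 6: -------------------------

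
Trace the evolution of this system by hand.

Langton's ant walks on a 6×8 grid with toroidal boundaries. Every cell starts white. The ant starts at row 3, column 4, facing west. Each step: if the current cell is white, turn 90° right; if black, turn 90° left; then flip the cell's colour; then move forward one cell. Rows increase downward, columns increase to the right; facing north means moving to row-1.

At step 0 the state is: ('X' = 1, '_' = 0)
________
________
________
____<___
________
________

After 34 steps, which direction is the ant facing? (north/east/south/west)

east

t=0: ________
________
________
____<___
________
________
t=1: ________
________
____^___
____X___
________
________
t=2: ________
________
____X>__
____X___
________
________
t=3: ________
________
____XX__
____Xv__
________
________
t=4: ________
________
____XX__
____<X__
________
________
t=5: ________
________
____XX__
_____X__
____v___
________
t=6: ________
________
____XX__
_____X__
___<X___
________
t=7: ________
________
____XX__
___^_X__
___XX___
________
t=8: ________
________
____XX__
___X>X__
___XX___
________
t=9: ________
________
____XX__
___XXX__
___Xv___
________
t=10: ________
________
____XX__
___XXX__
___X_>__
________
t=11: ________
________
____XX__
___XXX__
___X_X__
_____v__
t=12: ________
________
____XX__
___XXX__
___X_X__
____<X__
t=13: ________
________
____XX__
___XXX__
___X^X__
____XX__
t=14: ________
________
____XX__
___XXX__
___XX>__
____XX__
t=15: ________
________
____XX__
___XX^__
___XX___
____XX__
t=16: ________
________
____XX__
___X<___
___XX___
____XX__
t=17: ________
________
____XX__
___X____
___Xv___
____XX__
t=18: ________
________
____XX__
___X____
___X_>__
____XX__
t=19: ________
________
____XX__
___X____
___X_X__
____Xv__
t=20: ________
________
____XX__
___X____
___X_X__
____X_>_
t=21: ______v_
________
____XX__
___X____
___X_X__
____X_X_
t=22: _____<X_
________
____XX__
___X____
___X_X__
____X_X_
t=23: _____XX_
________
____XX__
___X____
___X_X__
____X^X_
t=24: _____XX_
________
____XX__
___X____
___X_X__
____XX>_
t=25: _____XX_
________
____XX__
___X____
___X_X^_
____XX__
t=26: _____XX_
________
____XX__
___X____
___X_XX>
____XX__
t=27: _____XX_
________
____XX__
___X____
___X_XXX
____XX_v
t=28: _____XX_
________
____XX__
___X____
___X_XXX
____XX<X
t=29: _____XX_
________
____XX__
___X____
___X_X^X
____XXXX
t=30: _____XX_
________
____XX__
___X____
___X_<_X
____XXXX
t=31: _____XX_
________
____XX__
___X____
___X___X
____XvXX
t=32: _____XX_
________
____XX__
___X____
___X___X
____X_>X
t=33: _____XX_
________
____XX__
___X____
___X__^X
____X__X
t=34: _____XX_
________
____XX__
___X____
___X__X>
____X__X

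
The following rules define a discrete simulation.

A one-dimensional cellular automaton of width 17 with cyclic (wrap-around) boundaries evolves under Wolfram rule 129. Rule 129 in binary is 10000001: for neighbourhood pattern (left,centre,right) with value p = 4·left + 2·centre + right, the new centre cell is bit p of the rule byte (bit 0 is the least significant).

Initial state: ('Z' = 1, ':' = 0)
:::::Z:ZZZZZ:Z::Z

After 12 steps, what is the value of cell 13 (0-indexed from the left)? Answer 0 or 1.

1

[0] :::::Z:ZZZZZ:Z::Z
[1] :ZZZ::::ZZZ::::::
[2] ::Z::ZZ::Z::ZZZZZ
[3] :::::::::::::ZZZ:
[4] ZZZZZZZZZZZZ::Z::
[5] :ZZZZZZZZZZ::::::
[6] ::ZZZZZZZZ::ZZZZZ
[7] :::ZZZZZZ::::ZZZ:
[8] ZZ::ZZZZ::ZZ::Z::
[9] :::::ZZ::::::::::
[10] ZZZZ::::ZZZZZZZZZ
[11] ZZZ::ZZ::ZZZZZZZZ
[12] ZZ::::::::ZZZZZZZ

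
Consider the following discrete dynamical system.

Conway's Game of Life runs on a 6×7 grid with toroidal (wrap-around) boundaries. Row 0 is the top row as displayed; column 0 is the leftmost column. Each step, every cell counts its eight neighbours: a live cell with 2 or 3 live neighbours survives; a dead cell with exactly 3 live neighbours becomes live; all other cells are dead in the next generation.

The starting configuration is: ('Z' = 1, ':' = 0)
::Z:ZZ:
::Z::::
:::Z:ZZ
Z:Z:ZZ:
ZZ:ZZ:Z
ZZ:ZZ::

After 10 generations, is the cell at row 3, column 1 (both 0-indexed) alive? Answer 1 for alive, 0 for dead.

gen 0: ::Z:ZZ:
::Z::::
:::Z:ZZ
Z:Z:ZZ:
ZZ:ZZ:Z
ZZ:ZZ::
gen 1: ::Z:ZZ:
::Z:::Z
:ZZZ:ZZ
::Z::::
:::::::
:::::::
gen 2: :::Z:Z:
Z:::::Z
ZZ:Z:ZZ
:ZZZ:::
:::::::
:::::::
gen 3: ::::::Z
:ZZ::::
:::ZZZ:
:Z:ZZ:Z
::Z::::
:::::::
gen 4: :::::::
::ZZZZ:
ZZ:::Z:
:::::::
::ZZ:::
:::::::
gen 5: :::ZZ::
:ZZZZZZ
:ZZZ:ZZ
:ZZ::::
:::::::
:::::::
gen 6: :::::::
:Z::::Z
::::::Z
ZZ:Z:::
:::::::
:::::::
gen 7: :::::::
Z::::::
:ZZ:::Z
Z::::::
:::::::
:::::::
gen 8: :::::::
ZZ:::::
:Z::::Z
ZZ:::::
:::::::
:::::::
gen 9: :::::::
ZZ:::::
::Z:::Z
ZZ:::::
:::::::
:::::::
gen 10: :::::::
ZZ:::::
::Z:::Z
ZZ:::::
:::::::
:::::::

1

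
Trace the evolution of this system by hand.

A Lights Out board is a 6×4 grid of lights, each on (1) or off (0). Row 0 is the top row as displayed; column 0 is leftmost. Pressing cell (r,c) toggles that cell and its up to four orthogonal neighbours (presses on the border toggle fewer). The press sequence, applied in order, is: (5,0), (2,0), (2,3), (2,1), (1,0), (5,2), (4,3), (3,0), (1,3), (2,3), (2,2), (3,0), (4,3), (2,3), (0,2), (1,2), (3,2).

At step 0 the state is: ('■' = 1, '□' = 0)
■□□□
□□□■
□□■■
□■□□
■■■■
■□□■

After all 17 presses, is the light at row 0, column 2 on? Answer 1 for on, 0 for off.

0

step 0: ■□□□
□□□■
□□■■
□■□□
■■■■
■□□■
step 1: ■□□□
□□□■
□□■■
□■□□
□■■■
□■□■
step 2: ■□□□
■□□■
■■■■
■■□□
□■■■
□■□■
step 3: ■□□□
■□□□
■■□□
■■□■
□■■■
□■□■
step 4: ■□□□
■■□□
□□■□
■□□■
□■■■
□■□■
step 5: □□□□
□□□□
■□■□
■□□■
□■■■
□■□■
step 6: □□□□
□□□□
■□■□
■□□■
□■□■
□□■□
step 7: □□□□
□□□□
■□■□
■□□□
□■■□
□□■■
step 8: □□□□
□□□□
□□■□
□■□□
■■■□
□□■■
step 9: □□□■
□□■■
□□■■
□■□□
■■■□
□□■■
step 10: □□□■
□□■□
□□□□
□■□■
■■■□
□□■■
step 11: □□□■
□□□□
□■■■
□■■■
■■■□
□□■■
step 12: □□□■
□□□□
■■■■
■□■■
□■■□
□□■■
step 13: □□□■
□□□□
■■■■
■□■□
□■□■
□□■□
step 14: □□□■
□□□■
■■□□
■□■■
□■□■
□□■□
step 15: □■■□
□□■■
■■□□
■□■■
□■□■
□□■□
step 16: □■□□
□■□□
■■■□
■□■■
□■□■
□□■□
step 17: □■□□
□■□□
■■□□
■■□□
□■■■
□□■□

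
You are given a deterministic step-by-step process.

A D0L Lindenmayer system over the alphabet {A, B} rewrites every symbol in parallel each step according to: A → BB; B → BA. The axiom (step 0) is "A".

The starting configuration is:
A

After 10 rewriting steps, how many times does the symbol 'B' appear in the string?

682

0) A
1) BB
2) BABA
3) BABBBABB
4) BABBBABABABBBABA
5) BABBBABABABBBABBBABBBABABABBBABB
6) BABBBABABABBBABBBABBBABABABBBABABABBBABABABBBABBBABBBABABABBBABA
7) BABBBABABABBBABBBABBBABABABBBABABABBBABABABBBABBBABBBABABA…BABABBBABBBABBBABABABBBABABABBBABABABBBABBBABBBABABABBBABB  (len 128)
8) BABBBABABABBBABBBABBBABABABBBABABABBBABABABBBABBBABBBABABA…BABABBBABBBABBBABABABBBABABABBBABABABBBABBBABBBABABABBBABA  (len 256)
9) BABBBABABABBBABBBABBBABABABBBABABABBBABABABBBABBBABBBABABA…BABABBBABBBABBBABABABBBABABABBBABABABBBABBBABBBABABABBBABB  (len 512)
10) BABBBABABABBBABBBABBBABABABBBABABABBBABABABBBABBBABBBABABA…BABABBBABBBABBBABABABBBABABABBBABABABBBABBBABBBABABABBBABA  (len 1024)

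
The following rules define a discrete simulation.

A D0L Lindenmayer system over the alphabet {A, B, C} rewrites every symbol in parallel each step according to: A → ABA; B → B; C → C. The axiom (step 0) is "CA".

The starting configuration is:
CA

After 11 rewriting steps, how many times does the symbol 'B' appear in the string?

2047

gen 0: CA
gen 1: CABA
gen 2: CABABABA
gen 3: CABABABABABABABA
gen 4: CABABABABABABABABABABABABABABABA
gen 5: CABABABABABABABABABABABABABABABABABABABABABABABABABABABABABABABA
gen 6: CABABABABABABABABABABABABABABABABABABABABABABABABABABABABA…BABABABABABABABABABABABABABABABABABABABABABABABABABABABABA  (len 128)
gen 7: CABABABABABABABABABABABABABABABABABABABABABABABABABABABABA…BABABABABABABABABABABABABABABABABABABABABABABABABABABABABA  (len 256)
gen 8: CABABABABABABABABABABABABABABABABABABABABABABABABABABABABA…BABABABABABABABABABABABABABABABABABABABABABABABABABABABABA  (len 512)
gen 9: CABABABABABABABABABABABABABABABABABABABABABABABABABABABABA…BABABABABABABABABABABABABABABABABABABABABABABABABABABABABA  (len 1024)
gen 10: CABABABABABABABABABABABABABABABABABABABABABABABABABABABABA…BABABABABABABABABABABABABABABABABABABABABABABABABABABABABA  (len 2048)
gen 11: CABABABABABABABABABABABABABABABABABABABABABABABABABABABABA…BABABABABABABABABABABABABABABABABABABABABABABABABABABABABA  (len 4096)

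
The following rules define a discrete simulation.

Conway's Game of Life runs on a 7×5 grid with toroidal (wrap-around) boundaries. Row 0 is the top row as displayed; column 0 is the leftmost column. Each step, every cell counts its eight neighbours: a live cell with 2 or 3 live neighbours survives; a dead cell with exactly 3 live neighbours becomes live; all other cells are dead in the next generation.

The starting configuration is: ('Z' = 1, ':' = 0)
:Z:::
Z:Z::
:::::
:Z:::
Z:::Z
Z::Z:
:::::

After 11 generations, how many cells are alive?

step 0: :Z:::
Z:Z::
:::::
:Z:::
Z:::Z
Z::Z:
:::::
step 1: :Z:::
:Z:::
:Z:::
Z::::
ZZ::Z
Z::::
:::::
step 2: :::::
ZZZ::
ZZ:::
::::Z
:Z::Z
ZZ::Z
:::::
step 3: :Z:::
Z:Z::
::Z:Z
:Z::Z
:Z:ZZ
:Z::Z
Z::::
step 4: ZZ:::
Z:ZZ:
::Z:Z
:Z::Z
:Z:ZZ
:ZZZZ
ZZ:::
step 5: :::::
Z:ZZ:
::Z:Z
:Z::Z
:Z:::
:::::
:::Z:
step 6: ::ZZZ
:ZZZZ
::Z:Z
:ZZZ:
Z::::
:::::
:::::
step 7: ZZ::Z
:Z:::
::::Z
ZZZZZ
:ZZ::
:::::
:::Z:
step 8: ZZZ:Z
:Z::Z
::::Z
::::Z
::::Z
::Z::
Z:::Z
step 9: ::Z::
:ZZ:Z
:::ZZ
Z::ZZ
:::Z:
Z::ZZ
::Z:Z
step 10: Z:Z::
ZZZ:Z
:Z:::
Z:Z::
::Z::
Z:Z::
ZZZ:Z
step 11: :::::
::ZZZ
:::ZZ
::Z::
::ZZ:
Z:Z:Z
::Z:Z

13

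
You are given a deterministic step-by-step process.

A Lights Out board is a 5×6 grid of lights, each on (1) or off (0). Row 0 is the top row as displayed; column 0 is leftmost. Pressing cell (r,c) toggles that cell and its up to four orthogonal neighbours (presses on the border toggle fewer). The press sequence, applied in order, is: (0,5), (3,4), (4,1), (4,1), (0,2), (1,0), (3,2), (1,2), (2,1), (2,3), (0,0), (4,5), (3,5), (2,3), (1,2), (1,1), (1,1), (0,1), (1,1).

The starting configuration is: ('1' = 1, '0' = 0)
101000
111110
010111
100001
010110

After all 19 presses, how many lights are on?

17

[0] 101000
111110
010111
100001
010110
[1] 101011
111111
010111
100001
010110
[2] 101011
111111
010101
100110
010100
[3] 101011
111111
010101
110110
101100
[4] 101011
111111
010101
100110
010100
[5] 110111
110111
010101
100110
010100
[6] 010111
000111
110101
100110
010100
[7] 010111
000111
111101
111010
011100
[8] 011111
011011
110101
111010
011100
[9] 011111
001011
001101
101010
011100
[10] 011111
001111
000011
101110
011100
[11] 101111
101111
000011
101110
011100
[12] 101111
101111
000011
101111
011111
[13] 101111
101111
000010
101100
011110
[14] 101111
101011
001100
101000
011110
[15] 100111
110111
000100
101000
011110
[16] 110111
001111
010100
101000
011110
[17] 100111
110111
000100
101000
011110
[18] 011111
100111
000100
101000
011110
[19] 001111
011111
010100
101000
011110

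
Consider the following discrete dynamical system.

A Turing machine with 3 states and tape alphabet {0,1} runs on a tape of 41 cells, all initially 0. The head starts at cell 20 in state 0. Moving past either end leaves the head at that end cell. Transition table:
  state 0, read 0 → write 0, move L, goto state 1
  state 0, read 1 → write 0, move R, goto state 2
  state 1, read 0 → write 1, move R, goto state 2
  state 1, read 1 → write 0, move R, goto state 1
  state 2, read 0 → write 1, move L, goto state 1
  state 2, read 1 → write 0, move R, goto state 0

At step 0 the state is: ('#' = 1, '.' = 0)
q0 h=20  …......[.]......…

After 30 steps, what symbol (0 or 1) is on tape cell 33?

1

step 0: q0 h=20  …......[.]......…
step 1: q1 h=19  …......[.]......…
step 2: q2 h=20  ….....#[.]......…
step 3: q1 h=19  …......[#]#.....…
step 4: q1 h=20  …......[#]......…
step 5: q1 h=21  …......[.]......…
step 6: q2 h=22  ….....#[.]......…
step 7: q1 h=21  …......[#]#.....…
step 8: q1 h=22  …......[#]......…
step 9: q1 h=23  …......[.]......…
step 10: q2 h=24  ….....#[.]......…
step 11: q1 h=23  …......[#]#.....…
step 12: q1 h=24  …......[#]......…
step 13: q1 h=25  …......[.]......…
step 14: q2 h=26  ….....#[.]......…
step 15: q1 h=25  …......[#]#.....…
step 16: q1 h=26  …......[#]......…
step 17: q1 h=27  …......[.]......…
step 18: q2 h=28  ….....#[.]......…
step 19: q1 h=27  …......[#]#.....…
step 20: q1 h=28  …......[#]......…
step 21: q1 h=29  …......[.]......…
step 22: q2 h=30  ….....#[.]......…
step 23: q1 h=29  …......[#]#.....…
step 24: q1 h=30  …......[#]......…
step 25: q1 h=31  …......[.]......…
step 26: q2 h=32  ….....#[.]......…
step 27: q1 h=31  …......[#]#.....…
step 28: q1 h=32  …......[#]......…
step 29: q1 h=33  …......[.]......…
step 30: q2 h=34  ….....#[.]......|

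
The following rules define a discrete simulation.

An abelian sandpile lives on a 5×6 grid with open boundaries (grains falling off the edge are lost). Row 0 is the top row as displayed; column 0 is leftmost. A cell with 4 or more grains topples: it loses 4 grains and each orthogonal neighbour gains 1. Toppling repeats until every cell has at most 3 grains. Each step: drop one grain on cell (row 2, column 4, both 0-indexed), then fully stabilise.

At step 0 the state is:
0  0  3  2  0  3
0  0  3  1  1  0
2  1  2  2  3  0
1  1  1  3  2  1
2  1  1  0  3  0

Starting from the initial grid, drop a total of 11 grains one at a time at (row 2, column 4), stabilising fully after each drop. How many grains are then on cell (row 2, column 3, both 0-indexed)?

3

k=0  0  0  3  2  0  3
0  0  3  1  1  0
2  1  2  2  3  0
1  1  1  3  2  1
2  1  1  0  3  0
k=1  0  0  3  2  0  3
0  0  3  1  2  0
2  1  2  3  0  1
1  1  1  3  3  1
2  1  1  0  3  0
k=2  0  0  3  2  0  3
0  0  3  1  2  0
2  1  2  3  1  1
1  1  1  3  3  1
2  1  1  0  3  0
k=3  0  0  3  2  0  3
0  0  3  1  2  0
2  1  2  3  2  1
1  1  1  3  3  1
2  1  1  0  3  0
k=4  0  0  3  2  0  3
0  0  3  1  2  0
2  1  2  3  3  1
1  1  1  3  3  1
2  1  1  0  3  0
k=5  0  0  3  2  0  3
0  0  3  2  3  0
2  1  3  1  2  2
1  1  2  1  2  2
2  1  1  2  0  1
k=6  0  0  3  2  0  3
0  0  3  2  3  0
2  1  3  1  3  2
1  1  2  1  2  2
2  1  1  2  0  1
k=7  0  0  3  2  1  3
0  0  3  3  0  1
2  1  3  2  1  3
1  1  2  1  3  2
2  1  1  2  0  1
k=8  0  0  3  2  1  3
0  0  3  3  0  1
2  1  3  2  2  3
1  1  2  1  3  2
2  1  1  2  0  1
k=9  0  0  3  2  1  3
0  0  3  3  0  1
2  1  3  2  3  3
1  1  2  1  3  2
2  1  1  2  0  1
k=10  0  0  3  2  1  3
0  0  3  3  1  2
2  1  3  3  2  1
1  1  2  2  1  0
2  1  1  2  1  2
k=11  0  0  3  2  1  3
0  0  3  3  1  2
2  1  3  3  3  1
1  1  2  2  1  0
2  1  1  2  1  2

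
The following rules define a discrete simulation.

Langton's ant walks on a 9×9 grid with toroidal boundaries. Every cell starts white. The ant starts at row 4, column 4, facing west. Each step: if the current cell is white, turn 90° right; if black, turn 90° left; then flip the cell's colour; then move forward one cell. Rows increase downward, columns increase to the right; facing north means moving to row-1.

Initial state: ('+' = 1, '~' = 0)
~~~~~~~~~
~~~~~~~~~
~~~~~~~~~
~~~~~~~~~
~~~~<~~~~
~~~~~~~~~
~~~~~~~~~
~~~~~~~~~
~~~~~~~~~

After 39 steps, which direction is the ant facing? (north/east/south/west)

north

0) ~~~~~~~~~
~~~~~~~~~
~~~~~~~~~
~~~~~~~~~
~~~~<~~~~
~~~~~~~~~
~~~~~~~~~
~~~~~~~~~
~~~~~~~~~
1) ~~~~~~~~~
~~~~~~~~~
~~~~~~~~~
~~~~^~~~~
~~~~+~~~~
~~~~~~~~~
~~~~~~~~~
~~~~~~~~~
~~~~~~~~~
2) ~~~~~~~~~
~~~~~~~~~
~~~~~~~~~
~~~~+>~~~
~~~~+~~~~
~~~~~~~~~
~~~~~~~~~
~~~~~~~~~
~~~~~~~~~
3) ~~~~~~~~~
~~~~~~~~~
~~~~~~~~~
~~~~++~~~
~~~~+v~~~
~~~~~~~~~
~~~~~~~~~
~~~~~~~~~
~~~~~~~~~
4) ~~~~~~~~~
~~~~~~~~~
~~~~~~~~~
~~~~++~~~
~~~~<+~~~
~~~~~~~~~
~~~~~~~~~
~~~~~~~~~
~~~~~~~~~
5) ~~~~~~~~~
~~~~~~~~~
~~~~~~~~~
~~~~++~~~
~~~~~+~~~
~~~~v~~~~
~~~~~~~~~
~~~~~~~~~
~~~~~~~~~
6) ~~~~~~~~~
~~~~~~~~~
~~~~~~~~~
~~~~++~~~
~~~~~+~~~
~~~<+~~~~
~~~~~~~~~
~~~~~~~~~
~~~~~~~~~
7) ~~~~~~~~~
~~~~~~~~~
~~~~~~~~~
~~~~++~~~
~~~^~+~~~
~~~++~~~~
~~~~~~~~~
~~~~~~~~~
~~~~~~~~~
8) ~~~~~~~~~
~~~~~~~~~
~~~~~~~~~
~~~~++~~~
~~~+>+~~~
~~~++~~~~
~~~~~~~~~
~~~~~~~~~
~~~~~~~~~
9) ~~~~~~~~~
~~~~~~~~~
~~~~~~~~~
~~~~++~~~
~~~+++~~~
~~~+v~~~~
~~~~~~~~~
~~~~~~~~~
~~~~~~~~~
10) ~~~~~~~~~
~~~~~~~~~
~~~~~~~~~
~~~~++~~~
~~~+++~~~
~~~+~>~~~
~~~~~~~~~
~~~~~~~~~
~~~~~~~~~
11) ~~~~~~~~~
~~~~~~~~~
~~~~~~~~~
~~~~++~~~
~~~+++~~~
~~~+~+~~~
~~~~~v~~~
~~~~~~~~~
~~~~~~~~~
12) ~~~~~~~~~
~~~~~~~~~
~~~~~~~~~
~~~~++~~~
~~~+++~~~
~~~+~+~~~
~~~~<+~~~
~~~~~~~~~
~~~~~~~~~
13) ~~~~~~~~~
~~~~~~~~~
~~~~~~~~~
~~~~++~~~
~~~+++~~~
~~~+^+~~~
~~~~++~~~
~~~~~~~~~
~~~~~~~~~
14) ~~~~~~~~~
~~~~~~~~~
~~~~~~~~~
~~~~++~~~
~~~+++~~~
~~~++>~~~
~~~~++~~~
~~~~~~~~~
~~~~~~~~~
15) ~~~~~~~~~
~~~~~~~~~
~~~~~~~~~
~~~~++~~~
~~~++^~~~
~~~++~~~~
~~~~++~~~
~~~~~~~~~
~~~~~~~~~
16) ~~~~~~~~~
~~~~~~~~~
~~~~~~~~~
~~~~++~~~
~~~+<~~~~
~~~++~~~~
~~~~++~~~
~~~~~~~~~
~~~~~~~~~
17) ~~~~~~~~~
~~~~~~~~~
~~~~~~~~~
~~~~++~~~
~~~+~~~~~
~~~+v~~~~
~~~~++~~~
~~~~~~~~~
~~~~~~~~~
18) ~~~~~~~~~
~~~~~~~~~
~~~~~~~~~
~~~~++~~~
~~~+~~~~~
~~~+~>~~~
~~~~++~~~
~~~~~~~~~
~~~~~~~~~
19) ~~~~~~~~~
~~~~~~~~~
~~~~~~~~~
~~~~++~~~
~~~+~~~~~
~~~+~+~~~
~~~~+v~~~
~~~~~~~~~
~~~~~~~~~
20) ~~~~~~~~~
~~~~~~~~~
~~~~~~~~~
~~~~++~~~
~~~+~~~~~
~~~+~+~~~
~~~~+~>~~
~~~~~~~~~
~~~~~~~~~
21) ~~~~~~~~~
~~~~~~~~~
~~~~~~~~~
~~~~++~~~
~~~+~~~~~
~~~+~+~~~
~~~~+~+~~
~~~~~~v~~
~~~~~~~~~
22) ~~~~~~~~~
~~~~~~~~~
~~~~~~~~~
~~~~++~~~
~~~+~~~~~
~~~+~+~~~
~~~~+~+~~
~~~~~<+~~
~~~~~~~~~
23) ~~~~~~~~~
~~~~~~~~~
~~~~~~~~~
~~~~++~~~
~~~+~~~~~
~~~+~+~~~
~~~~+^+~~
~~~~~++~~
~~~~~~~~~
24) ~~~~~~~~~
~~~~~~~~~
~~~~~~~~~
~~~~++~~~
~~~+~~~~~
~~~+~+~~~
~~~~++>~~
~~~~~++~~
~~~~~~~~~
25) ~~~~~~~~~
~~~~~~~~~
~~~~~~~~~
~~~~++~~~
~~~+~~~~~
~~~+~+^~~
~~~~++~~~
~~~~~++~~
~~~~~~~~~
26) ~~~~~~~~~
~~~~~~~~~
~~~~~~~~~
~~~~++~~~
~~~+~~~~~
~~~+~++>~
~~~~++~~~
~~~~~++~~
~~~~~~~~~
27) ~~~~~~~~~
~~~~~~~~~
~~~~~~~~~
~~~~++~~~
~~~+~~~~~
~~~+~+++~
~~~~++~v~
~~~~~++~~
~~~~~~~~~
28) ~~~~~~~~~
~~~~~~~~~
~~~~~~~~~
~~~~++~~~
~~~+~~~~~
~~~+~+++~
~~~~++<+~
~~~~~++~~
~~~~~~~~~
29) ~~~~~~~~~
~~~~~~~~~
~~~~~~~~~
~~~~++~~~
~~~+~~~~~
~~~+~+^+~
~~~~++++~
~~~~~++~~
~~~~~~~~~
30) ~~~~~~~~~
~~~~~~~~~
~~~~~~~~~
~~~~++~~~
~~~+~~~~~
~~~+~<~+~
~~~~++++~
~~~~~++~~
~~~~~~~~~
31) ~~~~~~~~~
~~~~~~~~~
~~~~~~~~~
~~~~++~~~
~~~+~~~~~
~~~+~~~+~
~~~~+v++~
~~~~~++~~
~~~~~~~~~
32) ~~~~~~~~~
~~~~~~~~~
~~~~~~~~~
~~~~++~~~
~~~+~~~~~
~~~+~~~+~
~~~~+~>+~
~~~~~++~~
~~~~~~~~~
33) ~~~~~~~~~
~~~~~~~~~
~~~~~~~~~
~~~~++~~~
~~~+~~~~~
~~~+~~^+~
~~~~+~~+~
~~~~~++~~
~~~~~~~~~
34) ~~~~~~~~~
~~~~~~~~~
~~~~~~~~~
~~~~++~~~
~~~+~~~~~
~~~+~~+>~
~~~~+~~+~
~~~~~++~~
~~~~~~~~~
35) ~~~~~~~~~
~~~~~~~~~
~~~~~~~~~
~~~~++~~~
~~~+~~~^~
~~~+~~+~~
~~~~+~~+~
~~~~~++~~
~~~~~~~~~
36) ~~~~~~~~~
~~~~~~~~~
~~~~~~~~~
~~~~++~~~
~~~+~~~+>
~~~+~~+~~
~~~~+~~+~
~~~~~++~~
~~~~~~~~~
37) ~~~~~~~~~
~~~~~~~~~
~~~~~~~~~
~~~~++~~~
~~~+~~~++
~~~+~~+~v
~~~~+~~+~
~~~~~++~~
~~~~~~~~~
38) ~~~~~~~~~
~~~~~~~~~
~~~~~~~~~
~~~~++~~~
~~~+~~~++
~~~+~~+<+
~~~~+~~+~
~~~~~++~~
~~~~~~~~~
39) ~~~~~~~~~
~~~~~~~~~
~~~~~~~~~
~~~~++~~~
~~~+~~~^+
~~~+~~+++
~~~~+~~+~
~~~~~++~~
~~~~~~~~~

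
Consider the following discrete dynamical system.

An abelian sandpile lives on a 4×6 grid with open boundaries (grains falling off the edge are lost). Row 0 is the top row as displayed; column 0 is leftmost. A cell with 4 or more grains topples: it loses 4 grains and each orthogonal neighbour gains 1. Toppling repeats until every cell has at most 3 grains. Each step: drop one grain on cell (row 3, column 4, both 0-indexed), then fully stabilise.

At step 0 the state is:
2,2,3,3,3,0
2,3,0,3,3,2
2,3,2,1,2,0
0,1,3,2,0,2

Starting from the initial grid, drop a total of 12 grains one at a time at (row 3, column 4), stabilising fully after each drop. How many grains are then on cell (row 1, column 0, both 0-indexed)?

gen 0: 2,2,3,3,3,0
2,3,0,3,3,2
2,3,2,1,2,0
0,1,3,2,0,2
gen 1: 2,2,3,3,3,0
2,3,0,3,3,2
2,3,2,1,2,0
0,1,3,2,1,2
gen 2: 2,2,3,3,3,0
2,3,0,3,3,2
2,3,2,1,2,0
0,1,3,2,2,2
gen 3: 2,2,3,3,3,0
2,3,0,3,3,2
2,3,2,1,2,0
0,1,3,2,3,2
gen 4: 2,2,3,3,3,0
2,3,0,3,3,2
2,3,2,1,3,0
0,1,3,3,0,3
gen 5: 2,2,3,3,3,0
2,3,0,3,3,2
2,3,2,1,3,0
0,1,3,3,1,3
gen 6: 2,2,3,3,3,0
2,3,0,3,3,2
2,3,2,1,3,0
0,1,3,3,2,3
gen 7: 2,2,3,3,3,0
2,3,0,3,3,2
2,3,2,1,3,0
0,1,3,3,3,3
gen 8: 3,0,2,2,1,1
3,2,0,3,2,3
3,1,2,1,2,2
0,3,1,2,3,0
gen 9: 3,0,2,2,1,1
3,2,0,3,2,3
3,1,2,1,3,2
0,3,1,3,0,1
gen 10: 3,0,2,2,1,1
3,2,0,3,2,3
3,1,2,1,3,2
0,3,1,3,1,1
gen 11: 3,0,2,2,1,1
3,2,0,3,2,3
3,1,2,1,3,2
0,3,1,3,2,1
gen 12: 3,0,2,2,1,1
3,2,0,3,2,3
3,1,2,1,3,2
0,3,1,3,3,1

3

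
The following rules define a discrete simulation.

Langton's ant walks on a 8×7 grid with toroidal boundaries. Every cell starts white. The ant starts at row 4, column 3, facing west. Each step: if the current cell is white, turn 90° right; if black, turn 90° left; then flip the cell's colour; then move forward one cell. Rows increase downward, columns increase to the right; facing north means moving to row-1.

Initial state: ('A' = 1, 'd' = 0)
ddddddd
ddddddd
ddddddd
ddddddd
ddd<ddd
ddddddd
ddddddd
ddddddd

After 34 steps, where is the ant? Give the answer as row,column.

5,6

t=0: ddddddd
ddddddd
ddddddd
ddddddd
ddd<ddd
ddddddd
ddddddd
ddddddd
t=1: ddddddd
ddddddd
ddddddd
ddd^ddd
dddAddd
ddddddd
ddddddd
ddddddd
t=2: ddddddd
ddddddd
ddddddd
dddA>dd
dddAddd
ddddddd
ddddddd
ddddddd
t=3: ddddddd
ddddddd
ddddddd
dddAAdd
dddAvdd
ddddddd
ddddddd
ddddddd
t=4: ddddddd
ddddddd
ddddddd
dddAAdd
ddd<Add
ddddddd
ddddddd
ddddddd
t=5: ddddddd
ddddddd
ddddddd
dddAAdd
ddddAdd
dddvddd
ddddddd
ddddddd
t=6: ddddddd
ddddddd
ddddddd
dddAAdd
ddddAdd
dd<Addd
ddddddd
ddddddd
t=7: ddddddd
ddddddd
ddddddd
dddAAdd
dd^dAdd
ddAAddd
ddddddd
ddddddd
t=8: ddddddd
ddddddd
ddddddd
dddAAdd
ddA>Add
ddAAddd
ddddddd
ddddddd
t=9: ddddddd
ddddddd
ddddddd
dddAAdd
ddAAAdd
ddAvddd
ddddddd
ddddddd
t=10: ddddddd
ddddddd
ddddddd
dddAAdd
ddAAAdd
ddAd>dd
ddddddd
ddddddd
t=11: ddddddd
ddddddd
ddddddd
dddAAdd
ddAAAdd
ddAdAdd
ddddvdd
ddddddd
t=12: ddddddd
ddddddd
ddddddd
dddAAdd
ddAAAdd
ddAdAdd
ddd<Add
ddddddd
t=13: ddddddd
ddddddd
ddddddd
dddAAdd
ddAAAdd
ddA^Add
dddAAdd
ddddddd
t=14: ddddddd
ddddddd
ddddddd
dddAAdd
ddAAAdd
ddAA>dd
dddAAdd
ddddddd
t=15: ddddddd
ddddddd
ddddddd
dddAAdd
ddAA^dd
ddAAddd
dddAAdd
ddddddd
t=16: ddddddd
ddddddd
ddddddd
dddAAdd
ddA<ddd
ddAAddd
dddAAdd
ddddddd
t=17: ddddddd
ddddddd
ddddddd
dddAAdd
ddAdddd
ddAvddd
dddAAdd
ddddddd
t=18: ddddddd
ddddddd
ddddddd
dddAAdd
ddAdddd
ddAd>dd
dddAAdd
ddddddd
t=19: ddddddd
ddddddd
ddddddd
dddAAdd
ddAdddd
ddAdAdd
dddAvdd
ddddddd
t=20: ddddddd
ddddddd
ddddddd
dddAAdd
ddAdddd
ddAdAdd
dddAd>d
ddddddd
t=21: ddddddd
ddddddd
ddddddd
dddAAdd
ddAdddd
ddAdAdd
dddAdAd
dddddvd
t=22: ddddddd
ddddddd
ddddddd
dddAAdd
ddAdddd
ddAdAdd
dddAdAd
dddd<Ad
t=23: ddddddd
ddddddd
ddddddd
dddAAdd
ddAdddd
ddAdAdd
dddA^Ad
ddddAAd
t=24: ddddddd
ddddddd
ddddddd
dddAAdd
ddAdddd
ddAdAdd
dddAA>d
ddddAAd
t=25: ddddddd
ddddddd
ddddddd
dddAAdd
ddAdddd
ddAdA^d
dddAAdd
ddddAAd
t=26: ddddddd
ddddddd
ddddddd
dddAAdd
ddAdddd
ddAdAA>
dddAAdd
ddddAAd
t=27: ddddddd
ddddddd
ddddddd
dddAAdd
ddAdddd
ddAdAAA
dddAAdv
ddddAAd
t=28: ddddddd
ddddddd
ddddddd
dddAAdd
ddAdddd
ddAdAAA
dddAA<A
ddddAAd
t=29: ddddddd
ddddddd
ddddddd
dddAAdd
ddAdddd
ddAdA^A
dddAAAA
ddddAAd
t=30: ddddddd
ddddddd
ddddddd
dddAAdd
ddAdddd
ddAd<dA
dddAAAA
ddddAAd
t=31: ddddddd
ddddddd
ddddddd
dddAAdd
ddAdddd
ddAdddA
dddAvAA
ddddAAd
t=32: ddddddd
ddddddd
ddddddd
dddAAdd
ddAdddd
ddAdddA
dddAd>A
ddddAAd
t=33: ddddddd
ddddddd
ddddddd
dddAAdd
ddAdddd
ddAdd^A
dddAddA
ddddAAd
t=34: ddddddd
ddddddd
ddddddd
dddAAdd
ddAdddd
ddAddA>
dddAddA
ddddAAd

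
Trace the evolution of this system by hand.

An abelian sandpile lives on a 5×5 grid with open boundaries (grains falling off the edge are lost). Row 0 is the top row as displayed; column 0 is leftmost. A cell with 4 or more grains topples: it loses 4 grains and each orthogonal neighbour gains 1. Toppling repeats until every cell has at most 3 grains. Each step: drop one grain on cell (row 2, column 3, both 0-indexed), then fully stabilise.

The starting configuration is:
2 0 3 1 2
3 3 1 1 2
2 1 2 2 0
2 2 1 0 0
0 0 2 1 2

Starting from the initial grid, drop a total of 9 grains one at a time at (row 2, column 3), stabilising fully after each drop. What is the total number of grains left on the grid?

gen 0: 2 0 3 1 2
3 3 1 1 2
2 1 2 2 0
2 2 1 0 0
0 0 2 1 2
gen 1: 2 0 3 1 2
3 3 1 1 2
2 1 2 3 0
2 2 1 0 0
0 0 2 1 2
gen 2: 2 0 3 1 2
3 3 1 2 2
2 1 3 0 1
2 2 1 1 0
0 0 2 1 2
gen 3: 2 0 3 1 2
3 3 1 2 2
2 1 3 1 1
2 2 1 1 0
0 0 2 1 2
gen 4: 2 0 3 1 2
3 3 1 2 2
2 1 3 2 1
2 2 1 1 0
0 0 2 1 2
gen 5: 2 0 3 1 2
3 3 1 2 2
2 1 3 3 1
2 2 1 1 0
0 0 2 1 2
gen 6: 2 0 3 1 2
3 3 2 3 2
2 2 0 1 2
2 2 2 2 0
0 0 2 1 2
gen 7: 2 0 3 1 2
3 3 2 3 2
2 2 0 2 2
2 2 2 2 0
0 0 2 1 2
gen 8: 2 0 3 1 2
3 3 2 3 2
2 2 0 3 2
2 2 2 2 0
0 0 2 1 2
gen 9: 2 0 3 2 2
3 3 3 0 3
2 2 1 1 3
2 2 2 3 0
0 0 2 1 2

44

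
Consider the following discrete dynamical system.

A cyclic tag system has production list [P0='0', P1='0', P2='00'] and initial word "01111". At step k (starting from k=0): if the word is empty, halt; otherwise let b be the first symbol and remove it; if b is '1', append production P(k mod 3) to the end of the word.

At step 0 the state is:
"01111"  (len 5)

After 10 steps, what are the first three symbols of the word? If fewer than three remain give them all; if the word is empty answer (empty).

step 0: "01111"  (len 5)
step 1: "1111"  (len 4)
step 2: "1110"  (len 4)
step 3: "11000"  (len 5)
step 4: "10000"  (len 5)
step 5: "00000"  (len 5)
step 6: "0000"  (len 4)
step 7: "000"  (len 3)
step 8: "00"  (len 2)
step 9: "0"  (len 1)
step 10: (halted — word empty)

(empty)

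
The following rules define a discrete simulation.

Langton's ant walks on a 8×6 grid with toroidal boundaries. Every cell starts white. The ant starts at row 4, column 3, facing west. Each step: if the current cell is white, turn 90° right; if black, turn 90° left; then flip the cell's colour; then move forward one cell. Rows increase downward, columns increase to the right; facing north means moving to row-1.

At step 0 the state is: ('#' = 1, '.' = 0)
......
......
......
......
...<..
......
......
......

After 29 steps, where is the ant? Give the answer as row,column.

t=0: ......
......
......
......
...<..
......
......
......
t=1: ......
......
......
...^..
...#..
......
......
......
t=2: ......
......
......
...#>.
...#..
......
......
......
t=3: ......
......
......
...##.
...#v.
......
......
......
t=4: ......
......
......
...##.
...<#.
......
......
......
t=5: ......
......
......
...##.
....#.
...v..
......
......
t=6: ......
......
......
...##.
....#.
..<#..
......
......
t=7: ......
......
......
...##.
..^.#.
..##..
......
......
t=8: ......
......
......
...##.
..#>#.
..##..
......
......
t=9: ......
......
......
...##.
..###.
..#v..
......
......
t=10: ......
......
......
...##.
..###.
..#.>.
......
......
t=11: ......
......
......
...##.
..###.
..#.#.
....v.
......
t=12: ......
......
......
...##.
..###.
..#.#.
...<#.
......
t=13: ......
......
......
...##.
..###.
..#^#.
...##.
......
t=14: ......
......
......
...##.
..###.
..##>.
...##.
......
t=15: ......
......
......
...##.
..##^.
..##..
...##.
......
t=16: ......
......
......
...##.
..#<..
..##..
...##.
......
t=17: ......
......
......
...##.
..#...
..#v..
...##.
......
t=18: ......
......
......
...##.
..#...
..#.>.
...##.
......
t=19: ......
......
......
...##.
..#...
..#.#.
...#v.
......
t=20: ......
......
......
...##.
..#...
..#.#.
...#.>
......
t=21: ......
......
......
...##.
..#...
..#.#.
...#.#
.....v
t=22: ......
......
......
...##.
..#...
..#.#.
...#.#
....<#
t=23: ......
......
......
...##.
..#...
..#.#.
...#^#
....##
t=24: ......
......
......
...##.
..#...
..#.#.
...##>
....##
t=25: ......
......
......
...##.
..#...
..#.#^
...##.
....##
t=26: ......
......
......
...##.
..#...
>.#.##
...##.
....##
t=27: ......
......
......
...##.
..#...
#.#.##
v..##.
....##
t=28: ......
......
......
...##.
..#...
#.#.##
#..##<
....##
t=29: ......
......
......
...##.
..#...
#.#.#^
#..###
....##

5,5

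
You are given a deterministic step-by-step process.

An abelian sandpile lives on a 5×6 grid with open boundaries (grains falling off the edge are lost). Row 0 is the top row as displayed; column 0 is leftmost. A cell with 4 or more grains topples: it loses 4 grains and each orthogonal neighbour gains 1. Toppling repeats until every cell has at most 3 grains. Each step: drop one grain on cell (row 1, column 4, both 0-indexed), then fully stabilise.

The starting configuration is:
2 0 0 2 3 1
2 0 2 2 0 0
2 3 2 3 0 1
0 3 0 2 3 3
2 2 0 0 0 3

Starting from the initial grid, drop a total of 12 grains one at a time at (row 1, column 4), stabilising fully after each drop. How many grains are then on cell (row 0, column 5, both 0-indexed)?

[0] 2 0 0 2 3 1
2 0 2 2 0 0
2 3 2 3 0 1
0 3 0 2 3 3
2 2 0 0 0 3
[1] 2 0 0 2 3 1
2 0 2 2 1 0
2 3 2 3 0 1
0 3 0 2 3 3
2 2 0 0 0 3
[2] 2 0 0 2 3 1
2 0 2 2 2 0
2 3 2 3 0 1
0 3 0 2 3 3
2 2 0 0 0 3
[3] 2 0 0 2 3 1
2 0 2 2 3 0
2 3 2 3 0 1
0 3 0 2 3 3
2 2 0 0 0 3
[4] 2 0 0 3 0 2
2 0 2 3 1 1
2 3 2 3 1 1
0 3 0 2 3 3
2 2 0 0 0 3
[5] 2 0 0 3 0 2
2 0 2 3 2 1
2 3 2 3 1 1
0 3 0 2 3 3
2 2 0 0 0 3
[6] 2 0 0 3 0 2
2 0 2 3 3 1
2 3 2 3 1 1
0 3 0 2 3 3
2 2 0 0 0 3
[7] 2 0 1 0 2 2
2 0 3 2 1 2
2 3 3 0 3 1
0 3 0 3 3 3
2 2 0 0 0 3
[8] 2 0 1 0 2 2
2 0 3 2 2 2
2 3 3 0 3 1
0 3 0 3 3 3
2 2 0 0 0 3
[9] 2 0 1 0 2 2
2 0 3 2 3 2
2 3 3 0 3 1
0 3 0 3 3 3
2 2 0 0 0 3
[10] 2 0 1 0 3 2
2 0 3 3 1 3
2 3 3 2 1 3
0 3 1 0 2 1
2 2 0 1 2 0
[11] 2 0 1 0 3 2
2 0 3 3 2 3
2 3 3 2 1 3
0 3 1 0 2 1
2 2 0 1 2 0
[12] 2 0 1 0 3 2
2 0 3 3 3 3
2 3 3 2 1 3
0 3 1 0 2 1
2 2 0 1 2 0

2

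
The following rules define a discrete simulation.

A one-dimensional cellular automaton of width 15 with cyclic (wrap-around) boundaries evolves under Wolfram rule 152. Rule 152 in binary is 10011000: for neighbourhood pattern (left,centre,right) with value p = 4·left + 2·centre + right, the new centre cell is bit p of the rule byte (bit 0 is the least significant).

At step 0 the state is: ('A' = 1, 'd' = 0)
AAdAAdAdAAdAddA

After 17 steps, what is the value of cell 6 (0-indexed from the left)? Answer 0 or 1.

gen 0: AAdAAdAdAAdAddA
gen 1: AddAddddAdddAdA
gen 2: dAddAddddAddddA
gen 3: ddAddAddddAdddd
gen 4: dddAddAddddAddd
gen 5: ddddAddAddddAdd
gen 6: dddddAddAddddAd
gen 7: ddddddAddAddddA
gen 8: AddddddAddAdddd
gen 9: dAddddddAddAddd
gen 10: ddAddddddAddAdd
gen 11: dddAddddddAddAd
gen 12: ddddAddddddAddA
gen 13: AddddAddddddAdd
gen 14: dAddddAddddddAd
gen 15: ddAddddAddddddA
gen 16: AddAddddAdddddd
gen 17: dAddAddddAddddd

0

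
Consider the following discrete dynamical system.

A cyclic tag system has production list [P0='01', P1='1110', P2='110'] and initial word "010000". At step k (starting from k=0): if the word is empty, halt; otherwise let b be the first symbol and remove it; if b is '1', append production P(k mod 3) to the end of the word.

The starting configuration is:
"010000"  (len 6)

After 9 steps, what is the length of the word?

gen 0: "010000"  (len 6)
gen 1: "10000"  (len 5)
gen 2: "00001110"  (len 8)
gen 3: "0001110"  (len 7)
gen 4: "001110"  (len 6)
gen 5: "01110"  (len 5)
gen 6: "1110"  (len 4)
gen 7: "11001"  (len 5)
gen 8: "10011110"  (len 8)
gen 9: "0011110110"  (len 10)

10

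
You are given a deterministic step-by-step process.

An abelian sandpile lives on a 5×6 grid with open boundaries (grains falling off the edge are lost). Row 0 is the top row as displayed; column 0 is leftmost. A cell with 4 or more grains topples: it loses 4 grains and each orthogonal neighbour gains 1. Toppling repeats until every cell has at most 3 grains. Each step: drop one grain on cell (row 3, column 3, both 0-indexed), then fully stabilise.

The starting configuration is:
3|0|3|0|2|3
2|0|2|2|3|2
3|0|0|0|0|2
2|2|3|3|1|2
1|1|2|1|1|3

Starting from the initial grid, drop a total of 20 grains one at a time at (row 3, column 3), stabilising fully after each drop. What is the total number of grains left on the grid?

step 0: 3|0|3|0|2|3
2|0|2|2|3|2
3|0|0|0|0|2
2|2|3|3|1|2
1|1|2|1|1|3
step 1: 3|0|3|0|2|3
2|0|2|2|3|2
3|0|1|1|0|2
2|3|0|1|2|2
1|1|3|2|1|3
step 2: 3|0|3|0|2|3
2|0|2|2|3|2
3|0|1|1|0|2
2|3|0|2|2|2
1|1|3|2|1|3
step 3: 3|0|3|0|2|3
2|0|2|2|3|2
3|0|1|1|0|2
2|3|0|3|2|2
1|1|3|2|1|3
step 4: 3|0|3|0|2|3
2|0|2|2|3|2
3|0|1|2|0|2
2|3|1|0|3|2
1|1|3|3|1|3
step 5: 3|0|3|0|2|3
2|0|2|2|3|2
3|0|1|2|0|2
2|3|1|1|3|2
1|1|3|3|1|3
step 6: 3|0|3|0|2|3
2|0|2|2|3|2
3|0|1|2|0|2
2|3|1|2|3|2
1|1|3|3|1|3
step 7: 3|0|3|0|2|3
2|0|2|2|3|2
3|0|1|2|0|2
2|3|1|3|3|2
1|1|3|3|1|3
step 8: 3|0|3|0|2|3
2|0|2|2|3|2
3|0|1|3|1|2
2|3|3|2|0|3
1|2|0|1|3|3
step 9: 3|0|3|0|2|3
2|0|2|2|3|2
3|0|1|3|1|2
2|3|3|3|0|3
1|2|0|1|3|3
step 10: 3|0|3|0|2|3
2|0|2|3|3|2
3|1|3|0|2|2
3|0|1|2|1|3
1|3|1|2|3|3
step 11: 3|0|3|0|2|3
2|0|2|3|3|2
3|1|3|0|2|2
3|0|1|3|1|3
1|3|1|2|3|3
step 12: 3|0|3|0|2|3
2|0|2|3|3|2
3|1|3|1|2|2
3|0|2|0|2|3
1|3|1|3|3|3
step 13: 3|0|3|0|2|3
2|0|2|3|3|2
3|1|3|1|2|2
3|0|2|1|2|3
1|3|1|3|3|3
step 14: 3|0|3|0|2|3
2|0|2|3|3|2
3|1|3|1|2|2
3|0|2|2|2|3
1|3|1|3|3|3
step 15: 3|0|3|0|2|3
2|0|2|3|3|2
3|1|3|1|2|2
3|0|2|3|2|3
1|3|1|3|3|3
step 16: 3|0|3|0|2|3
2|0|2|3|3|2
3|1|3|2|3|3
3|0|3|2|1|1
1|3|2|1|2|1
step 17: 3|0|3|0|2|3
2|0|2|3|3|2
3|1|3|2|3|3
3|0|3|3|1|1
1|3|2|1|2|1
step 18: 3|1|0|3|0|1
2|1|1|2|3|1
3|2|2|2|2|1
3|1|1|2|3|2
1|3|3|2|2|1
step 19: 3|1|0|3|0|1
2|1|1|2|3|1
3|2|2|2|2|1
3|1|1|3|3|2
1|3|3|2|2|1
step 20: 3|1|0|3|0|1
2|1|1|2|3|1
3|2|2|3|3|1
3|1|2|1|0|3
1|3|3|3|3|1

56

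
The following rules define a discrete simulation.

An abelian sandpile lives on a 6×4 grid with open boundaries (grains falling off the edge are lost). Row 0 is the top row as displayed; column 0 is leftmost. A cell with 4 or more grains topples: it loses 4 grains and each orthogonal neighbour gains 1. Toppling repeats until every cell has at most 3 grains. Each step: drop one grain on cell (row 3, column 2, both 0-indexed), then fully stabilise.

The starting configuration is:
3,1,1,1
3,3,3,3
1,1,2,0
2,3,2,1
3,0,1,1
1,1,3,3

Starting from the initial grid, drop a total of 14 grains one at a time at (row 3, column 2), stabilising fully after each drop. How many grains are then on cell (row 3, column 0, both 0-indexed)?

k=0  3,1,1,1
3,3,3,3
1,1,2,0
2,3,2,1
3,0,1,1
1,1,3,3
k=1  3,1,1,1
3,3,3,3
1,1,2,0
2,3,3,1
3,0,1,1
1,1,3,3
k=2  3,1,1,1
3,3,3,3
1,2,3,0
3,0,1,2
3,1,2,1
1,1,3,3
k=3  3,1,1,1
3,3,3,3
1,2,3,0
3,0,2,2
3,1,2,1
1,1,3,3
k=4  3,1,1,1
3,3,3,3
1,2,3,0
3,0,3,2
3,1,2,1
1,1,3,3
k=5  0,3,2,2
1,2,2,0
3,0,2,2
3,2,1,3
3,1,3,1
1,1,3,3
k=6  0,3,2,2
1,2,2,0
3,0,2,2
3,2,2,3
3,1,3,1
1,1,3,3
k=7  0,3,2,2
1,2,2,0
3,0,2,2
3,2,3,3
3,1,3,1
1,1,3,3
k=8  0,3,2,2
1,2,2,0
3,0,3,3
3,3,2,1
3,2,2,0
1,2,1,1
k=9  0,3,2,2
1,2,2,0
3,0,3,3
3,3,3,1
3,2,2,0
1,2,1,1
k=10  0,3,2,2
2,2,3,1
0,3,1,0
2,2,3,3
1,1,0,1
2,3,2,1
k=11  0,3,2,2
2,2,3,1
0,3,2,1
2,3,1,0
1,1,1,2
2,3,2,1
k=12  0,3,2,2
2,2,3,1
0,3,2,1
2,3,2,0
1,1,1,2
2,3,2,1
k=13  0,3,2,2
2,2,3,1
0,3,2,1
2,3,3,0
1,1,1,2
2,3,2,1
k=14  1,1,0,3
3,1,2,2
1,2,1,2
3,1,2,1
1,2,2,2
2,3,2,1

3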